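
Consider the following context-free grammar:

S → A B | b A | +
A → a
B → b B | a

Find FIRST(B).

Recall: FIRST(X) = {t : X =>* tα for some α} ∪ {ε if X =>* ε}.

We compute FIRST(B) using the standard algorithm.
FIRST(A) = {a}
FIRST(B) = {a, b}
FIRST(S) = {+, a, b}
Therefore, FIRST(B) = {a, b}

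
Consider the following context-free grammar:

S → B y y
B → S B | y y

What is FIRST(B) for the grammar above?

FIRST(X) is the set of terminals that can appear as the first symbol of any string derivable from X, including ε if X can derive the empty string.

We compute FIRST(B) using the standard algorithm.
FIRST(B) = {y}
FIRST(S) = {y}
Therefore, FIRST(B) = {y}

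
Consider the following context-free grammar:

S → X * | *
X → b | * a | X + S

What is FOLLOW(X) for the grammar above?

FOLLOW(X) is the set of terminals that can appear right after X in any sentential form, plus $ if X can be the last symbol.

We compute FOLLOW(X) using the standard algorithm.
FOLLOW(S) starts with {$}.
FIRST(S) = {*, b}
FIRST(X) = {*, b}
FOLLOW(S) = {$, *, +}
FOLLOW(X) = {*, +}
Therefore, FOLLOW(X) = {*, +}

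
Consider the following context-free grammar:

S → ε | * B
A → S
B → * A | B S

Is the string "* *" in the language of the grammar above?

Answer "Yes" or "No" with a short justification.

Yes - a valid derivation exists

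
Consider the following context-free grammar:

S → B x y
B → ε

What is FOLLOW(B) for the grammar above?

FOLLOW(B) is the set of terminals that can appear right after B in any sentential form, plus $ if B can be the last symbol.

We compute FOLLOW(B) using the standard algorithm.
FOLLOW(S) starts with {$}.
FIRST(B) = {ε}
FIRST(S) = {x}
FOLLOW(B) = {x}
FOLLOW(S) = {$}
Therefore, FOLLOW(B) = {x}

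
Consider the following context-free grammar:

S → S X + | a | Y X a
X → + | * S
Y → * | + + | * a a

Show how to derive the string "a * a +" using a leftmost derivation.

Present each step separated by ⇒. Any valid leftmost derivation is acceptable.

S ⇒ S X + ⇒ a X + ⇒ a * S + ⇒ a * a +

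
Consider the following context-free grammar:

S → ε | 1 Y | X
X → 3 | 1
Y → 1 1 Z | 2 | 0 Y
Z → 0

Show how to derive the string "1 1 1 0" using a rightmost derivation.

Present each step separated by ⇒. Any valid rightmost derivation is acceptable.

S ⇒ 1 Y ⇒ 1 1 1 Z ⇒ 1 1 1 0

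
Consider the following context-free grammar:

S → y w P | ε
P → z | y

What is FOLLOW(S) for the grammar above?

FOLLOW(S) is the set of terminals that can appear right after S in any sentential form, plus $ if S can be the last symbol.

We compute FOLLOW(S) using the standard algorithm.
FOLLOW(S) starts with {$}.
FIRST(P) = {y, z}
FIRST(S) = {y, ε}
FOLLOW(P) = {$}
FOLLOW(S) = {$}
Therefore, FOLLOW(S) = {$}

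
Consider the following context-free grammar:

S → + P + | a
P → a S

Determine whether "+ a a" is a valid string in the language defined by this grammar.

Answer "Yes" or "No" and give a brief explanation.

No - no valid derivation exists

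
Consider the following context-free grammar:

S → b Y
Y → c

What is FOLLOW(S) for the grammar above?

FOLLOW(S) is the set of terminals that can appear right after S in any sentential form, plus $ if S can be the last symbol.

We compute FOLLOW(S) using the standard algorithm.
FOLLOW(S) starts with {$}.
FIRST(S) = {b}
FIRST(Y) = {c}
FOLLOW(S) = {$}
FOLLOW(Y) = {$}
Therefore, FOLLOW(S) = {$}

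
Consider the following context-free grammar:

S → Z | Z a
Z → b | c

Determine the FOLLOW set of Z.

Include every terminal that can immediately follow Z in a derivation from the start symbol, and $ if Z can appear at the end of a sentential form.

We compute FOLLOW(Z) using the standard algorithm.
FOLLOW(S) starts with {$}.
FIRST(S) = {b, c}
FIRST(Z) = {b, c}
FOLLOW(S) = {$}
FOLLOW(Z) = {$, a}
Therefore, FOLLOW(Z) = {$, a}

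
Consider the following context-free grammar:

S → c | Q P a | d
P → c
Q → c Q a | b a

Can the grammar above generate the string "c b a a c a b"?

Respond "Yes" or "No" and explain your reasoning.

No - no valid derivation exists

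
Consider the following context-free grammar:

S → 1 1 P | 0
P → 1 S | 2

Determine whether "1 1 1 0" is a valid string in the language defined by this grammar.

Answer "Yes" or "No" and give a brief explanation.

Yes - a valid derivation exists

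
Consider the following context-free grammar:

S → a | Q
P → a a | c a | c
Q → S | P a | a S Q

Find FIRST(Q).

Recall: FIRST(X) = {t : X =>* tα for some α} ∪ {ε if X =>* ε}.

We compute FIRST(Q) using the standard algorithm.
FIRST(P) = {a, c}
FIRST(Q) = {a, c}
FIRST(S) = {a, c}
Therefore, FIRST(Q) = {a, c}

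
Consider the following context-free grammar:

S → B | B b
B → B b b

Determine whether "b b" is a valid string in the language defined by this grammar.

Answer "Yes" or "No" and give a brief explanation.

No - no valid derivation exists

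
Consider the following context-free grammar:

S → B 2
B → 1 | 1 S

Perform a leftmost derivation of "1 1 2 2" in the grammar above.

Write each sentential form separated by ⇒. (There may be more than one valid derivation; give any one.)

S ⇒ B 2 ⇒ 1 S 2 ⇒ 1 B 2 2 ⇒ 1 1 2 2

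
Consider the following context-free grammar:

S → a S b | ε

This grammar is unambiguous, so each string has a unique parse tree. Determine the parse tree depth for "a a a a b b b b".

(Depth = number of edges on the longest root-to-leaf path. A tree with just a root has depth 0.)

5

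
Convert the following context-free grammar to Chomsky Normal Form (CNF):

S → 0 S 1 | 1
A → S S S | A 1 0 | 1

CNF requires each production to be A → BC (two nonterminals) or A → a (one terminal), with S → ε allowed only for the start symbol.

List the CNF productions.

T0 → 0; T1 → 1; S → 1; A → 1; S → T0 X0; X0 → S T1; A → S X1; X1 → S S; A → A X2; X2 → T1 T0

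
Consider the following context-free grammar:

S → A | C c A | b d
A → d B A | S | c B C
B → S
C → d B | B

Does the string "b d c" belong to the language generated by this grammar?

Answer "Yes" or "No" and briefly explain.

No - no valid derivation exists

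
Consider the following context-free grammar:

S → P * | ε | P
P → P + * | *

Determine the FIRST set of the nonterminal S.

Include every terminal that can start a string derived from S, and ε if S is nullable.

We compute FIRST(S) using the standard algorithm.
FIRST(P) = {*}
FIRST(S) = {*, ε}
Therefore, FIRST(S) = {*, ε}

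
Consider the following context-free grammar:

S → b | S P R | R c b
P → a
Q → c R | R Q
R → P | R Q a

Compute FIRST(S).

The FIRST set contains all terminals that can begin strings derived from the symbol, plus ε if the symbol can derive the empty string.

We compute FIRST(S) using the standard algorithm.
FIRST(P) = {a}
FIRST(Q) = {a, c}
FIRST(R) = {a}
FIRST(S) = {a, b}
Therefore, FIRST(S) = {a, b}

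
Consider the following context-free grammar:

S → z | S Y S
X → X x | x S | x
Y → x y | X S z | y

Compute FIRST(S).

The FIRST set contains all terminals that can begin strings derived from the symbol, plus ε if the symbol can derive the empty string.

We compute FIRST(S) using the standard algorithm.
FIRST(S) = {z}
FIRST(X) = {x}
FIRST(Y) = {x, y}
Therefore, FIRST(S) = {z}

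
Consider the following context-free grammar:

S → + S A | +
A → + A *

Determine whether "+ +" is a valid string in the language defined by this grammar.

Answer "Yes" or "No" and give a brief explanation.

No - no valid derivation exists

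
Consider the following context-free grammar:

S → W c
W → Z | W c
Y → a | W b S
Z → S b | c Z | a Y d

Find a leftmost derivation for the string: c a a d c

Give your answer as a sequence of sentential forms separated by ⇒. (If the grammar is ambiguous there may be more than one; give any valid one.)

S ⇒ W c ⇒ Z c ⇒ c Z c ⇒ c a Y d c ⇒ c a a d c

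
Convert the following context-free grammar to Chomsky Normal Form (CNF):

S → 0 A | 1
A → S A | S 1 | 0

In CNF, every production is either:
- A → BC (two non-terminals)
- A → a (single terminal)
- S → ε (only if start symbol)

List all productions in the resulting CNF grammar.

T0 → 0; S → 1; T1 → 1; A → 0; S → T0 A; A → S A; A → S T1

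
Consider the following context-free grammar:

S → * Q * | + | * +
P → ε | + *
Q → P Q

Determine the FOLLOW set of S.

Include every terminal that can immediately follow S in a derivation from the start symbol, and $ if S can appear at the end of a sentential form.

We compute FOLLOW(S) using the standard algorithm.
FOLLOW(S) starts with {$}.
FIRST(P) = {+, ε}
FIRST(Q) = {+}
FIRST(S) = {*, +}
FOLLOW(P) = {+}
FOLLOW(Q) = {*}
FOLLOW(S) = {$}
Therefore, FOLLOW(S) = {$}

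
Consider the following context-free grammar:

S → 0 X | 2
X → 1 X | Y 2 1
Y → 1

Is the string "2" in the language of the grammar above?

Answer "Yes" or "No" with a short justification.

Yes - a valid derivation exists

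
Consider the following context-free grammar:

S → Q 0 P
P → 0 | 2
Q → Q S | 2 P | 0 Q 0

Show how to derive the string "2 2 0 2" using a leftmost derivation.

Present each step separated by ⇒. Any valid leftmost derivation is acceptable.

S ⇒ Q 0 P ⇒ 2 P 0 P ⇒ 2 2 0 P ⇒ 2 2 0 2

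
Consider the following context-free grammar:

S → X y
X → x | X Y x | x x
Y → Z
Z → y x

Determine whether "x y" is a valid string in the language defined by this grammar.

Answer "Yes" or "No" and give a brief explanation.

Yes - a valid derivation exists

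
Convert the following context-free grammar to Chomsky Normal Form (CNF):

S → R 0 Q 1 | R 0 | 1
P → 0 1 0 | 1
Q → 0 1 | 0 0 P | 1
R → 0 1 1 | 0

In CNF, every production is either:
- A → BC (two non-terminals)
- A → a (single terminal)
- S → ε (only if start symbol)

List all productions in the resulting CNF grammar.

T0 → 0; T1 → 1; S → 1; P → 1; Q → 1; R → 0; S → R X0; X0 → T0 X1; X1 → Q T1; S → R T0; P → T0 X2; X2 → T1 T0; Q → T0 T1; Q → T0 X3; X3 → T0 P; R → T0 X4; X4 → T1 T1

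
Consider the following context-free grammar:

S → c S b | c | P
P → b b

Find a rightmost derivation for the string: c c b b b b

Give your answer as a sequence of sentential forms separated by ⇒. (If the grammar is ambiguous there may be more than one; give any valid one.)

S ⇒ c S b ⇒ c c S b b ⇒ c c P b b ⇒ c c b b b b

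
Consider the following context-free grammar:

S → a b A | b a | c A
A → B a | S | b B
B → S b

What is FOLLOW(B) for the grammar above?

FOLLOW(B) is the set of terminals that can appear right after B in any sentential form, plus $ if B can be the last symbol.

We compute FOLLOW(B) using the standard algorithm.
FOLLOW(S) starts with {$}.
FIRST(A) = {a, b, c}
FIRST(B) = {a, b, c}
FIRST(S) = {a, b, c}
FOLLOW(A) = {$, b}
FOLLOW(B) = {$, a, b}
FOLLOW(S) = {$, b}
Therefore, FOLLOW(B) = {$, a, b}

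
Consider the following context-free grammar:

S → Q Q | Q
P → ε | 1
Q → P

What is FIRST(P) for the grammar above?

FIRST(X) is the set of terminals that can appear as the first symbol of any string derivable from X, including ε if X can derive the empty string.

We compute FIRST(P) using the standard algorithm.
FIRST(P) = {1, ε}
FIRST(Q) = {1, ε}
FIRST(S) = {1, ε}
Therefore, FIRST(P) = {1, ε}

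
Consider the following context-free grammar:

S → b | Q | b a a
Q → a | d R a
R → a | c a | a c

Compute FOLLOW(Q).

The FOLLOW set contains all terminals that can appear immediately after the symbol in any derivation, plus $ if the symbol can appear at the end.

We compute FOLLOW(Q) using the standard algorithm.
FOLLOW(S) starts with {$}.
FIRST(Q) = {a, d}
FIRST(R) = {a, c}
FIRST(S) = {a, b, d}
FOLLOW(Q) = {$}
FOLLOW(R) = {a}
FOLLOW(S) = {$}
Therefore, FOLLOW(Q) = {$}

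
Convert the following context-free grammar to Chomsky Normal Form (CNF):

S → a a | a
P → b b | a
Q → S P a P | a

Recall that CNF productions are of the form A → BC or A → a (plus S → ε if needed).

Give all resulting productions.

TA → a; S → a; TB → b; P → a; Q → a; S → TA TA; P → TB TB; Q → S X0; X0 → P X1; X1 → TA P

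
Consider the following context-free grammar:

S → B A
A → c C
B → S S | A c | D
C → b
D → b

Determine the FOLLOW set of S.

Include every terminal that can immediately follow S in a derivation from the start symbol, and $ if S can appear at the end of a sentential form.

We compute FOLLOW(S) using the standard algorithm.
FOLLOW(S) starts with {$}.
FIRST(A) = {c}
FIRST(B) = {b, c}
FIRST(C) = {b}
FIRST(D) = {b}
FIRST(S) = {b, c}
FOLLOW(A) = {$, b, c}
FOLLOW(B) = {c}
FOLLOW(C) = {$, b, c}
FOLLOW(D) = {c}
FOLLOW(S) = {$, b, c}
Therefore, FOLLOW(S) = {$, b, c}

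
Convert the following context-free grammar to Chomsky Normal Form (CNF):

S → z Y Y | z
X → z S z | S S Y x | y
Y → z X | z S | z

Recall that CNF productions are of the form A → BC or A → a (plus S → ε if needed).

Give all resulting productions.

TZ → z; S → z; TX → x; X → y; Y → z; S → TZ X0; X0 → Y Y; X → TZ X1; X1 → S TZ; X → S X2; X2 → S X3; X3 → Y TX; Y → TZ X; Y → TZ S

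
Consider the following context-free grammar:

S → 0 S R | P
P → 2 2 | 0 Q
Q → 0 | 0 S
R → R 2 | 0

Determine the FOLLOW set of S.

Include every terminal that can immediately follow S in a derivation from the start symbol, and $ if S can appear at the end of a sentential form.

We compute FOLLOW(S) using the standard algorithm.
FOLLOW(S) starts with {$}.
FIRST(P) = {0, 2}
FIRST(Q) = {0}
FIRST(R) = {0}
FIRST(S) = {0, 2}
FOLLOW(P) = {$, 0}
FOLLOW(Q) = {$, 0}
FOLLOW(R) = {$, 0, 2}
FOLLOW(S) = {$, 0}
Therefore, FOLLOW(S) = {$, 0}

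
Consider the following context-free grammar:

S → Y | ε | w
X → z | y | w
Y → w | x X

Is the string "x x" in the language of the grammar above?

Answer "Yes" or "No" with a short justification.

No - no valid derivation exists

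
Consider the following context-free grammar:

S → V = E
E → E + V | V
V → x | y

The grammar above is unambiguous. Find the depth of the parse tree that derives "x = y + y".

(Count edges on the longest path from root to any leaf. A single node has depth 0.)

4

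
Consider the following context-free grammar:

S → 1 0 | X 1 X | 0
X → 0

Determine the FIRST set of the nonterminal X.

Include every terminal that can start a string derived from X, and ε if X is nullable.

We compute FIRST(X) using the standard algorithm.
FIRST(S) = {0, 1}
FIRST(X) = {0}
Therefore, FIRST(X) = {0}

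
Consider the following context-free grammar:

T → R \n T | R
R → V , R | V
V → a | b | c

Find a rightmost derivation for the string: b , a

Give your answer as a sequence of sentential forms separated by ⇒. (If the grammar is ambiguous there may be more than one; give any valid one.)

T ⇒ R ⇒ V , R ⇒ V , V ⇒ V , a ⇒ b , a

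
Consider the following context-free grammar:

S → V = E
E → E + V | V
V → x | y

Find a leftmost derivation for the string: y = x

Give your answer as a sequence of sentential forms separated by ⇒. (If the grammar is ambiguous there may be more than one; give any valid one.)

S ⇒ V = E ⇒ y = E ⇒ y = V ⇒ y = x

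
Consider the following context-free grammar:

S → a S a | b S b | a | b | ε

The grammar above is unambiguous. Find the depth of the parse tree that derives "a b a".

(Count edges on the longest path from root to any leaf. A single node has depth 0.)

2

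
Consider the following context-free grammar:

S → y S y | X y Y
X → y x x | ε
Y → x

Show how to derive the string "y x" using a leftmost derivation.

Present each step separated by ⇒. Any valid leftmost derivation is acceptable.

S ⇒ X y Y ⇒ y Y ⇒ y x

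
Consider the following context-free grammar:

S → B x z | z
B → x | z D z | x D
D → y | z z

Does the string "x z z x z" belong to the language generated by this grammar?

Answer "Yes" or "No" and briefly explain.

Yes - a valid derivation exists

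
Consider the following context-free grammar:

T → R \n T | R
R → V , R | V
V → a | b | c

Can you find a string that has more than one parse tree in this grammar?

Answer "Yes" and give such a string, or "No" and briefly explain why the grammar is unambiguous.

No - the grammar is unambiguous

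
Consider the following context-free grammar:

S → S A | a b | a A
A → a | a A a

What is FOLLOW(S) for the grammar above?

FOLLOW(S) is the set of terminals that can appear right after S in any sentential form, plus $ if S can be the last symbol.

We compute FOLLOW(S) using the standard algorithm.
FOLLOW(S) starts with {$}.
FIRST(A) = {a}
FIRST(S) = {a}
FOLLOW(A) = {$, a}
FOLLOW(S) = {$, a}
Therefore, FOLLOW(S) = {$, a}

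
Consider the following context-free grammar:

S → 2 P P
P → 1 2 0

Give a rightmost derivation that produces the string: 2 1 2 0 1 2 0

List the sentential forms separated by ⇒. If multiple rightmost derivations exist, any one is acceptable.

S ⇒ 2 P P ⇒ 2 P 1 2 0 ⇒ 2 1 2 0 1 2 0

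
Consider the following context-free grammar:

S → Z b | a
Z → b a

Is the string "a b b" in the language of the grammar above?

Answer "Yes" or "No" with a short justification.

No - no valid derivation exists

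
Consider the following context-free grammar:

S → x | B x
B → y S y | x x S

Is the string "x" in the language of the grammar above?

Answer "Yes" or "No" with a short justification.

Yes - a valid derivation exists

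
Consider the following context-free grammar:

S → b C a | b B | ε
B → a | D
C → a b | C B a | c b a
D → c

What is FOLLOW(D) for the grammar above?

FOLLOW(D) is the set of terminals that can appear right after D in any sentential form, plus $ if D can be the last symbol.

We compute FOLLOW(D) using the standard algorithm.
FOLLOW(S) starts with {$}.
FIRST(B) = {a, c}
FIRST(C) = {a, c}
FIRST(D) = {c}
FIRST(S) = {b, ε}
FOLLOW(B) = {$, a}
FOLLOW(C) = {a, c}
FOLLOW(D) = {$, a}
FOLLOW(S) = {$}
Therefore, FOLLOW(D) = {$, a}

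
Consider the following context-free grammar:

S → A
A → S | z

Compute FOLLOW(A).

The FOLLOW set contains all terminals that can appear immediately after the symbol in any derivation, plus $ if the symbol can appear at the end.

We compute FOLLOW(A) using the standard algorithm.
FOLLOW(S) starts with {$}.
FIRST(A) = {z}
FIRST(S) = {z}
FOLLOW(A) = {$}
FOLLOW(S) = {$}
Therefore, FOLLOW(A) = {$}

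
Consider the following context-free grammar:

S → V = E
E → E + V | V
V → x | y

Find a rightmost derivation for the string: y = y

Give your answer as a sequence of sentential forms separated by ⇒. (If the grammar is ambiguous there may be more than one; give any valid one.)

S ⇒ V = E ⇒ V = V ⇒ V = y ⇒ y = y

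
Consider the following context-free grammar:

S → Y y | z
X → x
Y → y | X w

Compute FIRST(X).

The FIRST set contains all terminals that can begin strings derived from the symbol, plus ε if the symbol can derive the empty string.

We compute FIRST(X) using the standard algorithm.
FIRST(S) = {x, y, z}
FIRST(X) = {x}
FIRST(Y) = {x, y}
Therefore, FIRST(X) = {x}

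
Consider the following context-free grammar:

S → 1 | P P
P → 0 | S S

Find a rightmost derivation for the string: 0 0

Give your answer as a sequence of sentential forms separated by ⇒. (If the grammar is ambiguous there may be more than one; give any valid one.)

S ⇒ P P ⇒ P 0 ⇒ 0 0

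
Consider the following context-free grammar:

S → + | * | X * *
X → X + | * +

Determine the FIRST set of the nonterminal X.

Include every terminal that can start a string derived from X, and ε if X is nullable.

We compute FIRST(X) using the standard algorithm.
FIRST(S) = {*, +}
FIRST(X) = {*}
Therefore, FIRST(X) = {*}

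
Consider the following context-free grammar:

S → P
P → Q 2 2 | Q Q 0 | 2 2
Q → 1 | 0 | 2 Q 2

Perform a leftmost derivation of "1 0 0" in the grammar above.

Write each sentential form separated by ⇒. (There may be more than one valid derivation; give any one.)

S ⇒ P ⇒ Q Q 0 ⇒ 1 Q 0 ⇒ 1 0 0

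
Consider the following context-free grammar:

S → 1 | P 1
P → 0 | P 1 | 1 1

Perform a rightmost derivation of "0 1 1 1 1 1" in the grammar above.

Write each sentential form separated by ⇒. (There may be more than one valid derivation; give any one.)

S ⇒ P 1 ⇒ P 1 1 ⇒ P 1 1 1 ⇒ P 1 1 1 1 ⇒ P 1 1 1 1 1 ⇒ 0 1 1 1 1 1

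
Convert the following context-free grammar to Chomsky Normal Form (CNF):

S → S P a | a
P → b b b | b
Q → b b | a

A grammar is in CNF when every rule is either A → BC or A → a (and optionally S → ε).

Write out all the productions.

TA → a; S → a; TB → b; P → b; Q → a; S → S X0; X0 → P TA; P → TB X1; X1 → TB TB; Q → TB TB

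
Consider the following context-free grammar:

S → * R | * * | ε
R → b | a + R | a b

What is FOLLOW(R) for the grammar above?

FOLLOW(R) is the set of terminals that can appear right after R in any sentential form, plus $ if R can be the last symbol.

We compute FOLLOW(R) using the standard algorithm.
FOLLOW(S) starts with {$}.
FIRST(R) = {a, b}
FIRST(S) = {*, ε}
FOLLOW(R) = {$}
FOLLOW(S) = {$}
Therefore, FOLLOW(R) = {$}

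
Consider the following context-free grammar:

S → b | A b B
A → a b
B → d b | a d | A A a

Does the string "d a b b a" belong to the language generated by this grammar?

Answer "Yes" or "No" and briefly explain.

No - no valid derivation exists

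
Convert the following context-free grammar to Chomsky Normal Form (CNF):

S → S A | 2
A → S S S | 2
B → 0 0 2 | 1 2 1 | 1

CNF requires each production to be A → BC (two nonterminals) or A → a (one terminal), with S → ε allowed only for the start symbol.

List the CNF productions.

S → 2; A → 2; T0 → 0; T2 → 2; T1 → 1; B → 1; S → S A; A → S X0; X0 → S S; B → T0 X1; X1 → T0 T2; B → T1 X2; X2 → T2 T1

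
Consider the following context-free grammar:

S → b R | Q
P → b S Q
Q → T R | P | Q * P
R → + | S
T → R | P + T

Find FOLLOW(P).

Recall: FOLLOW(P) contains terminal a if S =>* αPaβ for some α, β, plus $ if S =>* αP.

We compute FOLLOW(P) using the standard algorithm.
FOLLOW(S) starts with {$}.
FIRST(P) = {b}
FIRST(Q) = {+, b}
FIRST(R) = {+, b}
FIRST(S) = {+, b}
FIRST(T) = {+, b}
FOLLOW(P) = {$, *, +, b}
FOLLOW(Q) = {$, *, +, b}
FOLLOW(R) = {$, *, +, b}
FOLLOW(S) = {$, *, +, b}
FOLLOW(T) = {+, b}
Therefore, FOLLOW(P) = {$, *, +, b}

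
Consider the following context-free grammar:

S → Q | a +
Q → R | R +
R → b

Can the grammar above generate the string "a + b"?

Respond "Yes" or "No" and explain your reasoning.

No - no valid derivation exists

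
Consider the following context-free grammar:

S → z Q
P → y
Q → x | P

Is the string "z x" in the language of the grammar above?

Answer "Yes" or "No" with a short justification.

Yes - a valid derivation exists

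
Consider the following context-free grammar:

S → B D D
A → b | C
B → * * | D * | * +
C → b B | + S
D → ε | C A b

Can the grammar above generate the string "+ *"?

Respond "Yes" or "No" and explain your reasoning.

No - no valid derivation exists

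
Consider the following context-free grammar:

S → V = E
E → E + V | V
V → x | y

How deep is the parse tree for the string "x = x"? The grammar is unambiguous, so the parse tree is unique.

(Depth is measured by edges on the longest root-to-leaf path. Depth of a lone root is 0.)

3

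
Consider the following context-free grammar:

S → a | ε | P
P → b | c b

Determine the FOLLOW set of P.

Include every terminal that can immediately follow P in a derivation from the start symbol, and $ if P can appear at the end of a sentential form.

We compute FOLLOW(P) using the standard algorithm.
FOLLOW(S) starts with {$}.
FIRST(P) = {b, c}
FIRST(S) = {a, b, c, ε}
FOLLOW(P) = {$}
FOLLOW(S) = {$}
Therefore, FOLLOW(P) = {$}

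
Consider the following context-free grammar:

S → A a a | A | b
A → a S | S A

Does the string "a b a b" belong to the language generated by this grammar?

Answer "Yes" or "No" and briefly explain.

Yes - a valid derivation exists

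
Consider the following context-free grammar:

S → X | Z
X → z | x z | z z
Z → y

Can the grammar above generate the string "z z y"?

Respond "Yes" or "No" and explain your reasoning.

No - no valid derivation exists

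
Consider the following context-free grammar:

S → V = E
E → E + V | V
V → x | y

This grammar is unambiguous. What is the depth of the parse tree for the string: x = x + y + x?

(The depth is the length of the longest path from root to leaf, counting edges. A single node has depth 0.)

5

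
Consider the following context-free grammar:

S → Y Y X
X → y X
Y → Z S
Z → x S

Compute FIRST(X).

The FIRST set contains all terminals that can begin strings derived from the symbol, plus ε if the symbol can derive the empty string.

We compute FIRST(X) using the standard algorithm.
FIRST(S) = {x}
FIRST(X) = {y}
FIRST(Y) = {x}
FIRST(Z) = {x}
Therefore, FIRST(X) = {y}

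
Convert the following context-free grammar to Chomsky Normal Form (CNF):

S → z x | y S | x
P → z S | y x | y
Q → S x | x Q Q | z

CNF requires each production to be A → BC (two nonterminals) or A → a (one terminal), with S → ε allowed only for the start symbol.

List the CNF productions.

TZ → z; TX → x; TY → y; S → x; P → y; Q → z; S → TZ TX; S → TY S; P → TZ S; P → TY TX; Q → S TX; Q → TX X0; X0 → Q Q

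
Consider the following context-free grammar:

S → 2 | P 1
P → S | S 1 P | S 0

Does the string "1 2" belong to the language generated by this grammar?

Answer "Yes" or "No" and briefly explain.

No - no valid derivation exists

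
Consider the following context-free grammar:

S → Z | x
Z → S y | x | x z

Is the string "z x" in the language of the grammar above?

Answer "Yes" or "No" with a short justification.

No - no valid derivation exists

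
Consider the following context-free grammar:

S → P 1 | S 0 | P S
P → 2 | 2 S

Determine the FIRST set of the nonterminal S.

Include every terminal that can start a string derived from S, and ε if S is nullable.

We compute FIRST(S) using the standard algorithm.
FIRST(P) = {2}
FIRST(S) = {2}
Therefore, FIRST(S) = {2}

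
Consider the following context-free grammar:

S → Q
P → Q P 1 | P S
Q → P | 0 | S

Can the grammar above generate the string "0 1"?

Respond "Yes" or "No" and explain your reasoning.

No - no valid derivation exists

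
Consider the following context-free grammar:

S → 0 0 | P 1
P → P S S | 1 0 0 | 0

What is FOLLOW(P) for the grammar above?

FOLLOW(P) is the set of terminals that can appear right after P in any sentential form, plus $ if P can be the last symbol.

We compute FOLLOW(P) using the standard algorithm.
FOLLOW(S) starts with {$}.
FIRST(P) = {0, 1}
FIRST(S) = {0, 1}
FOLLOW(P) = {0, 1}
FOLLOW(S) = {$, 0, 1}
Therefore, FOLLOW(P) = {0, 1}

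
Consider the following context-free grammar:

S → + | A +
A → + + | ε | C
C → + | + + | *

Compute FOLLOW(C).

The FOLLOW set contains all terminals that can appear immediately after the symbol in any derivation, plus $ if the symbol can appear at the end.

We compute FOLLOW(C) using the standard algorithm.
FOLLOW(S) starts with {$}.
FIRST(A) = {*, +, ε}
FIRST(C) = {*, +}
FIRST(S) = {*, +}
FOLLOW(A) = {+}
FOLLOW(C) = {+}
FOLLOW(S) = {$}
Therefore, FOLLOW(C) = {+}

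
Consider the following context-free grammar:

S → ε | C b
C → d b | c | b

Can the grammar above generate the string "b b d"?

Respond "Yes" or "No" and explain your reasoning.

No - no valid derivation exists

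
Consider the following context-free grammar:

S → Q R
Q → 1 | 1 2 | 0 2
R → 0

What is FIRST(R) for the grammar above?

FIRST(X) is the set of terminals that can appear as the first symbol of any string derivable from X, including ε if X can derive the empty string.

We compute FIRST(R) using the standard algorithm.
FIRST(Q) = {0, 1}
FIRST(R) = {0}
FIRST(S) = {0, 1}
Therefore, FIRST(R) = {0}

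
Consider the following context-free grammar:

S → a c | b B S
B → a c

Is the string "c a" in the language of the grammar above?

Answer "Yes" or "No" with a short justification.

No - no valid derivation exists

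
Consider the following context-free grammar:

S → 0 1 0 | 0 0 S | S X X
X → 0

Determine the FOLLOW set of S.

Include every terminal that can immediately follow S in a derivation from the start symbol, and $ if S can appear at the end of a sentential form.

We compute FOLLOW(S) using the standard algorithm.
FOLLOW(S) starts with {$}.
FIRST(S) = {0}
FIRST(X) = {0}
FOLLOW(S) = {$, 0}
FOLLOW(X) = {$, 0}
Therefore, FOLLOW(S) = {$, 0}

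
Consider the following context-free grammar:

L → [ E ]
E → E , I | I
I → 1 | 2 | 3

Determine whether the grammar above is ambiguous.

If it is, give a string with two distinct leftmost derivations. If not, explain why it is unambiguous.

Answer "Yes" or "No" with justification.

No - the grammar is unambiguous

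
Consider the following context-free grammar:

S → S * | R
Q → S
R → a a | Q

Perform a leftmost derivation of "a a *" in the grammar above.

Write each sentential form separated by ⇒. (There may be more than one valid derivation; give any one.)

S ⇒ S * ⇒ R * ⇒ a a *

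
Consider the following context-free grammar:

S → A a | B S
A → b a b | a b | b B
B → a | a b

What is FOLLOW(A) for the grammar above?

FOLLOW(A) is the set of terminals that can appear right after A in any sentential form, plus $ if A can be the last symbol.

We compute FOLLOW(A) using the standard algorithm.
FOLLOW(S) starts with {$}.
FIRST(A) = {a, b}
FIRST(B) = {a}
FIRST(S) = {a, b}
FOLLOW(A) = {a}
FOLLOW(B) = {a, b}
FOLLOW(S) = {$}
Therefore, FOLLOW(A) = {a}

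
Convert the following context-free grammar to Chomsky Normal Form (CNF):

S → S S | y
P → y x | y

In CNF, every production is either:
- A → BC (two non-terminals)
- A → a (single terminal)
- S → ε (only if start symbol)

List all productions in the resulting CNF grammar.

S → y; TY → y; TX → x; P → y; S → S S; P → TY TX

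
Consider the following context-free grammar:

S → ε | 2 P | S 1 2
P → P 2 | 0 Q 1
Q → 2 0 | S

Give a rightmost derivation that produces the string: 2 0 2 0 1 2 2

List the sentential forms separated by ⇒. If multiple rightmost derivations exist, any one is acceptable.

S ⇒ 2 P ⇒ 2 P 2 ⇒ 2 P 2 2 ⇒ 2 0 Q 1 2 2 ⇒ 2 0 2 0 1 2 2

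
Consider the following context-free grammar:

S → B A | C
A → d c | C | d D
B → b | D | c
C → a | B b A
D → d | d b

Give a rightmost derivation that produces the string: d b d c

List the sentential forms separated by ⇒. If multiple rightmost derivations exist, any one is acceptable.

S ⇒ B A ⇒ B d c ⇒ D d c ⇒ d b d c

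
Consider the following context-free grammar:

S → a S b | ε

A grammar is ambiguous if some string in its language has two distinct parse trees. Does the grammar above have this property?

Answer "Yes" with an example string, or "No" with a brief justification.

No - the grammar is unambiguous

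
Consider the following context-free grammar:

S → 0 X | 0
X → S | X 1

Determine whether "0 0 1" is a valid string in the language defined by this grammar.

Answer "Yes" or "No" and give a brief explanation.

Yes - a valid derivation exists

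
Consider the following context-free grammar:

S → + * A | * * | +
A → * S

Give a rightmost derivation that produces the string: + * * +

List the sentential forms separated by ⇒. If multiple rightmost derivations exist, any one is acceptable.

S ⇒ + * A ⇒ + * * S ⇒ + * * +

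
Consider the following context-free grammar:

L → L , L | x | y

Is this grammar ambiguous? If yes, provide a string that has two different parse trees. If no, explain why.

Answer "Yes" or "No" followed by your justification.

Yes - the string 'y , y , y , y , x' has two distinct leftmost derivations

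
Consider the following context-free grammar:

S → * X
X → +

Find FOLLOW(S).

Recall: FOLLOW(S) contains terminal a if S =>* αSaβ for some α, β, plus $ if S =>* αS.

We compute FOLLOW(S) using the standard algorithm.
FOLLOW(S) starts with {$}.
FIRST(S) = {*}
FIRST(X) = {+}
FOLLOW(S) = {$}
FOLLOW(X) = {$}
Therefore, FOLLOW(S) = {$}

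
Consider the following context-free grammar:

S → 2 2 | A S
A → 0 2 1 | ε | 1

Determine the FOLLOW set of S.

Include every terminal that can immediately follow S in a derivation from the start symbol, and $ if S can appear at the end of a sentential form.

We compute FOLLOW(S) using the standard algorithm.
FOLLOW(S) starts with {$}.
FIRST(A) = {0, 1, ε}
FIRST(S) = {0, 1, 2}
FOLLOW(A) = {0, 1, 2}
FOLLOW(S) = {$}
Therefore, FOLLOW(S) = {$}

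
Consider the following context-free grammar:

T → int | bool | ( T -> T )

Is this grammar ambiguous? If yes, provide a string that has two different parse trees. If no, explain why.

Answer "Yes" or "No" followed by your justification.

No - the grammar is unambiguous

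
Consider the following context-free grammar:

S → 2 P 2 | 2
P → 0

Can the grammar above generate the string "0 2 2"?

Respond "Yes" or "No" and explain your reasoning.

No - no valid derivation exists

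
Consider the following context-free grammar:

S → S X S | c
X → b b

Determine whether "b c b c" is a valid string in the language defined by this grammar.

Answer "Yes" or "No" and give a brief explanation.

No - no valid derivation exists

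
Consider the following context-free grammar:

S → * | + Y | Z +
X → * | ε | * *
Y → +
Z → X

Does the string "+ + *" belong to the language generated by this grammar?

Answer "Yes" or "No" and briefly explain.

No - no valid derivation exists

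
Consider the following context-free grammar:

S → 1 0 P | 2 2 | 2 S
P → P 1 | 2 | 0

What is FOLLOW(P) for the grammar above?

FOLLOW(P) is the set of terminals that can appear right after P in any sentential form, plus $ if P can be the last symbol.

We compute FOLLOW(P) using the standard algorithm.
FOLLOW(S) starts with {$}.
FIRST(P) = {0, 2}
FIRST(S) = {1, 2}
FOLLOW(P) = {$, 1}
FOLLOW(S) = {$}
Therefore, FOLLOW(P) = {$, 1}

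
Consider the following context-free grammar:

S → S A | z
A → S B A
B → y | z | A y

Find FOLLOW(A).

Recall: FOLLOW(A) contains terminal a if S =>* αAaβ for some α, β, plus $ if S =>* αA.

We compute FOLLOW(A) using the standard algorithm.
FOLLOW(S) starts with {$}.
FIRST(A) = {z}
FIRST(B) = {y, z}
FIRST(S) = {z}
FOLLOW(A) = {$, y, z}
FOLLOW(B) = {z}
FOLLOW(S) = {$, y, z}
Therefore, FOLLOW(A) = {$, y, z}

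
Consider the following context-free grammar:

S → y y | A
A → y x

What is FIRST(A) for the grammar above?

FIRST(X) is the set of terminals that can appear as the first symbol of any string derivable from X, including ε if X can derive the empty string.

We compute FIRST(A) using the standard algorithm.
FIRST(A) = {y}
FIRST(S) = {y}
Therefore, FIRST(A) = {y}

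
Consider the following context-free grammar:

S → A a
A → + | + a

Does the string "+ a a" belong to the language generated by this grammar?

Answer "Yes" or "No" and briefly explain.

Yes - a valid derivation exists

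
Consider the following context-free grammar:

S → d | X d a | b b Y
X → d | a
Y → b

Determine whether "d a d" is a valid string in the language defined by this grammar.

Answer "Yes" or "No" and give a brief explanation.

No - no valid derivation exists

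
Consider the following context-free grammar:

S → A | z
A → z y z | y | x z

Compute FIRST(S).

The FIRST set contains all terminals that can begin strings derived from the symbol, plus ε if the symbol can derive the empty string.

We compute FIRST(S) using the standard algorithm.
FIRST(A) = {x, y, z}
FIRST(S) = {x, y, z}
Therefore, FIRST(S) = {x, y, z}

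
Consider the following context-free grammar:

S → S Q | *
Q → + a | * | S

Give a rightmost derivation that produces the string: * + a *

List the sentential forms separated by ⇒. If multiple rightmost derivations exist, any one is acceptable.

S ⇒ S Q ⇒ S * ⇒ S Q * ⇒ S + a * ⇒ * + a *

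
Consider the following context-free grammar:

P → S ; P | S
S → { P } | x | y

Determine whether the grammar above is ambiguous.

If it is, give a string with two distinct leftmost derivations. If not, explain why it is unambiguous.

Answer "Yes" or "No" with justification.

No - the grammar is unambiguous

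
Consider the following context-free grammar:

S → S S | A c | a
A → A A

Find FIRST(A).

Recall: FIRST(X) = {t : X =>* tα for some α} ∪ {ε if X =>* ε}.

We compute FIRST(A) using the standard algorithm.
FIRST(A) = {}
FIRST(S) = {a}
Therefore, FIRST(A) = {}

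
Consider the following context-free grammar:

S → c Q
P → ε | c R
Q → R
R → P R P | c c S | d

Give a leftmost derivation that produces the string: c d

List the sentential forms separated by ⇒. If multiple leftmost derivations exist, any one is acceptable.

S ⇒ c Q ⇒ c R ⇒ c d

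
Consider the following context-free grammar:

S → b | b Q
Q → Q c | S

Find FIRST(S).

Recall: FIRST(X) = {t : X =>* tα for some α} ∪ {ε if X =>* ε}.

We compute FIRST(S) using the standard algorithm.
FIRST(Q) = {b}
FIRST(S) = {b}
Therefore, FIRST(S) = {b}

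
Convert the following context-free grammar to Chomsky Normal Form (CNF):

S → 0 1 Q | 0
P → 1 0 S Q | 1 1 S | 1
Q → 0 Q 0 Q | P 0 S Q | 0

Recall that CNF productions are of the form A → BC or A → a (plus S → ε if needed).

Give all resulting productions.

T0 → 0; T1 → 1; S → 0; P → 1; Q → 0; S → T0 X0; X0 → T1 Q; P → T1 X1; X1 → T0 X2; X2 → S Q; P → T1 X3; X3 → T1 S; Q → T0 X4; X4 → Q X5; X5 → T0 Q; Q → P X6; X6 → T0 X7; X7 → S Q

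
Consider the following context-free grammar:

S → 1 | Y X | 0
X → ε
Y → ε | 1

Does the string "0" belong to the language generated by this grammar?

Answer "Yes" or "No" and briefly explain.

Yes - a valid derivation exists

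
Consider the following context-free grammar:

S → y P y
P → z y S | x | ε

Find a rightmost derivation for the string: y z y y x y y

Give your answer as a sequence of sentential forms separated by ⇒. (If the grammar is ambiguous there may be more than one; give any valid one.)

S ⇒ y P y ⇒ y z y S y ⇒ y z y y P y y ⇒ y z y y x y y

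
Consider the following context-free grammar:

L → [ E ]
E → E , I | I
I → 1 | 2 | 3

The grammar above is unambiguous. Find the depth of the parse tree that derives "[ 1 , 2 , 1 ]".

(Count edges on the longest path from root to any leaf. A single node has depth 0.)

5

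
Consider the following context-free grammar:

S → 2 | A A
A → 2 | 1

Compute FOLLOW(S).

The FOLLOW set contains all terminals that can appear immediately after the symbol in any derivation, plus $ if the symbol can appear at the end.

We compute FOLLOW(S) using the standard algorithm.
FOLLOW(S) starts with {$}.
FIRST(A) = {1, 2}
FIRST(S) = {1, 2}
FOLLOW(A) = {$, 1, 2}
FOLLOW(S) = {$}
Therefore, FOLLOW(S) = {$}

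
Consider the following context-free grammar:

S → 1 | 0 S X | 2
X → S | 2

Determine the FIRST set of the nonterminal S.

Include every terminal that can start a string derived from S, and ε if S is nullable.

We compute FIRST(S) using the standard algorithm.
FIRST(S) = {0, 1, 2}
FIRST(X) = {0, 1, 2}
Therefore, FIRST(S) = {0, 1, 2}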